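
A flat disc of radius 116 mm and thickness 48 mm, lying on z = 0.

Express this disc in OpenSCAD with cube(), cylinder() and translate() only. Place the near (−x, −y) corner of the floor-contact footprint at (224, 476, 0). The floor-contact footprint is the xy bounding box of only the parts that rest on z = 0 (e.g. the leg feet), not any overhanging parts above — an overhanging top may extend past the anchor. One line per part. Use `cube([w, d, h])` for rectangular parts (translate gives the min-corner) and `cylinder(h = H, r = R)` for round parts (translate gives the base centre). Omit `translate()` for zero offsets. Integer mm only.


translate([340, 592, 0]) cylinder(h = 48, r = 116);


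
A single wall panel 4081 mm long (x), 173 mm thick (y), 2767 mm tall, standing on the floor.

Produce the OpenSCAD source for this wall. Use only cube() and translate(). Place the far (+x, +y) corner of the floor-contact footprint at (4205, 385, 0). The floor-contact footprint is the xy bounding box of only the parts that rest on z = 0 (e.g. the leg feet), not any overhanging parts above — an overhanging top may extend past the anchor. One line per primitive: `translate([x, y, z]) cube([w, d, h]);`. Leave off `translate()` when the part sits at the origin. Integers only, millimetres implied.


translate([124, 212, 0]) cube([4081, 173, 2767]);


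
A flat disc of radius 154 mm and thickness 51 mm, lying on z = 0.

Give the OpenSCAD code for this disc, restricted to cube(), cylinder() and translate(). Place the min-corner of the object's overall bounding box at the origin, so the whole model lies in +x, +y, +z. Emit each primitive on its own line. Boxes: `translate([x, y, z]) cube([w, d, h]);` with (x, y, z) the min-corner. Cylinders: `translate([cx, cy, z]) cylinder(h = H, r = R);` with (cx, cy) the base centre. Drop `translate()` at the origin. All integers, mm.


translate([154, 154, 0]) cylinder(h = 51, r = 154);


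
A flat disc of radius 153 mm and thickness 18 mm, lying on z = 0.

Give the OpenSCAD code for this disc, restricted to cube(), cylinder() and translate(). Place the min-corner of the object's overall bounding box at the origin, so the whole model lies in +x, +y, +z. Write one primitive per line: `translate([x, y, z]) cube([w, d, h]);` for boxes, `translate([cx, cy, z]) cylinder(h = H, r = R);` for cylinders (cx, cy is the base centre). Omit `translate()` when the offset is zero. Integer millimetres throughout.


translate([153, 153, 0]) cylinder(h = 18, r = 153);


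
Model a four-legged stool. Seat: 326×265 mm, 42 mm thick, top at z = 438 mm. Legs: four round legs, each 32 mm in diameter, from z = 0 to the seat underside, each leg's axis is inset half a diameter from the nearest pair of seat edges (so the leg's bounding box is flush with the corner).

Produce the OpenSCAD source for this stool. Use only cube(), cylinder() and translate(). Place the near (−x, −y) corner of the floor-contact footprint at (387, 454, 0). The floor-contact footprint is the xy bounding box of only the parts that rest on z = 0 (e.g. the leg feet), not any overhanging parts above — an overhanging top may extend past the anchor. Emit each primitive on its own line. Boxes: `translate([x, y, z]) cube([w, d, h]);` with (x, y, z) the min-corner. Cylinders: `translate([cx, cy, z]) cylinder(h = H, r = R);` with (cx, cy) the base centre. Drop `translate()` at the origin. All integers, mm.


// leg_h = 438 - 42 = 396
translate([387, 454, 396]) cube([326, 265, 42]);
translate([403, 470, 0]) cylinder(h = 396, r = 16);
translate([697, 470, 0]) cylinder(h = 396, r = 16);
translate([403, 703, 0]) cylinder(h = 396, r = 16);
translate([697, 703, 0]) cylinder(h = 396, r = 16);


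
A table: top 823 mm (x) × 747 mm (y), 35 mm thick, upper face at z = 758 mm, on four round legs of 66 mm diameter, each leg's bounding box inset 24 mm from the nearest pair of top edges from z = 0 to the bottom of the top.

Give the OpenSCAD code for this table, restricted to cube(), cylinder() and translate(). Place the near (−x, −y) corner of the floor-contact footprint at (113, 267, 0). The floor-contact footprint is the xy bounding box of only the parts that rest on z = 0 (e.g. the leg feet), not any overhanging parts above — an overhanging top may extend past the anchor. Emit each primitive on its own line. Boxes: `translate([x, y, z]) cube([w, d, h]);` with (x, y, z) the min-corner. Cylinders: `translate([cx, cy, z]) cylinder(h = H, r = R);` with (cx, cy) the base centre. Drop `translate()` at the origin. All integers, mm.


translate([89, 243, 723]) cube([823, 747, 35]);
translate([146, 300, 0]) cylinder(h = 723, r = 33);
translate([855, 300, 0]) cylinder(h = 723, r = 33);
translate([146, 933, 0]) cylinder(h = 723, r = 33);
translate([855, 933, 0]) cylinder(h = 723, r = 33);


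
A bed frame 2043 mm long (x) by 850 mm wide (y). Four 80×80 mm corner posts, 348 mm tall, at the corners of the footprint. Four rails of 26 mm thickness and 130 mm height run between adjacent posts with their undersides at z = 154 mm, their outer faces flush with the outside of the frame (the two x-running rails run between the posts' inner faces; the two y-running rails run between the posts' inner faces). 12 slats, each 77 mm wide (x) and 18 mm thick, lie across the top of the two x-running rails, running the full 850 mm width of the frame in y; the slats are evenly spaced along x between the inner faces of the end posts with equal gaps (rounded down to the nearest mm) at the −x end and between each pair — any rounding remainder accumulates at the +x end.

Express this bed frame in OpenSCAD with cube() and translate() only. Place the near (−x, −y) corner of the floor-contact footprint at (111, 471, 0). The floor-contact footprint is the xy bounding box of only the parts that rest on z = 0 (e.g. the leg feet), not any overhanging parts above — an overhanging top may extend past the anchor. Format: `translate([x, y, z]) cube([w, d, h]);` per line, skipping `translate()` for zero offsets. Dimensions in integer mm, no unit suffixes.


// slat z = rail_z + rail_h = 154 + 130 = 284
// slat gap = ⌊(1883 − 12·77) / 13⌋ = 73
translate([111, 471, 0]) cube([80, 80, 348]);
translate([111, 1241, 0]) cube([80, 80, 348]);
translate([2074, 471, 0]) cube([80, 80, 348]);
translate([2074, 1241, 0]) cube([80, 80, 348]);
translate([191, 471, 154]) cube([1883, 26, 130]);
translate([191, 1295, 154]) cube([1883, 26, 130]);
translate([111, 551, 154]) cube([26, 690, 130]);
translate([2128, 551, 154]) cube([26, 690, 130]);
translate([264, 471, 284]) cube([77, 850, 18]);
translate([414, 471, 284]) cube([77, 850, 18]);
translate([564, 471, 284]) cube([77, 850, 18]);
translate([714, 471, 284]) cube([77, 850, 18]);
translate([864, 471, 284]) cube([77, 850, 18]);
translate([1014, 471, 284]) cube([77, 850, 18]);
translate([1164, 471, 284]) cube([77, 850, 18]);
translate([1314, 471, 284]) cube([77, 850, 18]);
translate([1464, 471, 284]) cube([77, 850, 18]);
translate([1614, 471, 284]) cube([77, 850, 18]);
translate([1764, 471, 284]) cube([77, 850, 18]);
translate([1914, 471, 284]) cube([77, 850, 18]);


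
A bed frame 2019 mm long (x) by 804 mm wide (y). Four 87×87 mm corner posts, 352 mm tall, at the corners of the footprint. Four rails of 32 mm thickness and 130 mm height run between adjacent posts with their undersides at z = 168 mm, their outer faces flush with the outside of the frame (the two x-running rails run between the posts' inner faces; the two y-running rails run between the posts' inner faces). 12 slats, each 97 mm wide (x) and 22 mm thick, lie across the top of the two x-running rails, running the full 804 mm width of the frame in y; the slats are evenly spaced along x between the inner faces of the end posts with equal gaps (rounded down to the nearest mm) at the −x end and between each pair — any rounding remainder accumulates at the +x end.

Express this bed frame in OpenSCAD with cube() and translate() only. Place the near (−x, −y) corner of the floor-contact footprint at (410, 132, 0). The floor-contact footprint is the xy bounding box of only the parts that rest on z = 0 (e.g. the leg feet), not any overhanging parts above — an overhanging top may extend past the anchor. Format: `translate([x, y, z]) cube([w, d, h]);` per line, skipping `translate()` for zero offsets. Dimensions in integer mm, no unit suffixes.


translate([410, 132, 0]) cube([87, 87, 352]);
translate([410, 849, 0]) cube([87, 87, 352]);
translate([2342, 132, 0]) cube([87, 87, 352]);
translate([2342, 849, 0]) cube([87, 87, 352]);
translate([497, 132, 168]) cube([1845, 32, 130]);
translate([497, 904, 168]) cube([1845, 32, 130]);
translate([410, 219, 168]) cube([32, 630, 130]);
translate([2397, 219, 168]) cube([32, 630, 130]);
translate([549, 132, 298]) cube([97, 804, 22]);
translate([698, 132, 298]) cube([97, 804, 22]);
translate([847, 132, 298]) cube([97, 804, 22]);
translate([996, 132, 298]) cube([97, 804, 22]);
translate([1145, 132, 298]) cube([97, 804, 22]);
translate([1294, 132, 298]) cube([97, 804, 22]);
translate([1443, 132, 298]) cube([97, 804, 22]);
translate([1592, 132, 298]) cube([97, 804, 22]);
translate([1741, 132, 298]) cube([97, 804, 22]);
translate([1890, 132, 298]) cube([97, 804, 22]);
translate([2039, 132, 298]) cube([97, 804, 22]);
translate([2188, 132, 298]) cube([97, 804, 22]);


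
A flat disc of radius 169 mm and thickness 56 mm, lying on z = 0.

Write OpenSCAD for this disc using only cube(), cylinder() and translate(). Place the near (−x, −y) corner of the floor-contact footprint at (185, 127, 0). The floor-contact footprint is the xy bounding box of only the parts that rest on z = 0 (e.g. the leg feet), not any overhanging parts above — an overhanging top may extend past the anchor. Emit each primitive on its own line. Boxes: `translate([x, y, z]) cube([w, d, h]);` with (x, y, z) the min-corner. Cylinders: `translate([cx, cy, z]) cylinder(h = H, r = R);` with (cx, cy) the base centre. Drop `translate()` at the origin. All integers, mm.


translate([354, 296, 0]) cylinder(h = 56, r = 169);


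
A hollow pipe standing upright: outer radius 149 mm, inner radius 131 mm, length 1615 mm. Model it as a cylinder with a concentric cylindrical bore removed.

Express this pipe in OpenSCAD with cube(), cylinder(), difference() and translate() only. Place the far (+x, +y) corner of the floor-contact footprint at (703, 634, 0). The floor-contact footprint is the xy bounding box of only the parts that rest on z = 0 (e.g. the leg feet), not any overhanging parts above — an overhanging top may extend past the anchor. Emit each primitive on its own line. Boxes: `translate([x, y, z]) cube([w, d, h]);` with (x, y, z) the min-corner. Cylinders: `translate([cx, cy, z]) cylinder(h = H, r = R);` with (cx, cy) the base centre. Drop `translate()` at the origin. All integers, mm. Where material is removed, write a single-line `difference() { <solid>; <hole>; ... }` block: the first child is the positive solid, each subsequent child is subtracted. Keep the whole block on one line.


difference() { translate([554, 485, 0]) cylinder(h = 1615, r = 149); translate([554, 485, 0]) cylinder(h = 1615, r = 131); }


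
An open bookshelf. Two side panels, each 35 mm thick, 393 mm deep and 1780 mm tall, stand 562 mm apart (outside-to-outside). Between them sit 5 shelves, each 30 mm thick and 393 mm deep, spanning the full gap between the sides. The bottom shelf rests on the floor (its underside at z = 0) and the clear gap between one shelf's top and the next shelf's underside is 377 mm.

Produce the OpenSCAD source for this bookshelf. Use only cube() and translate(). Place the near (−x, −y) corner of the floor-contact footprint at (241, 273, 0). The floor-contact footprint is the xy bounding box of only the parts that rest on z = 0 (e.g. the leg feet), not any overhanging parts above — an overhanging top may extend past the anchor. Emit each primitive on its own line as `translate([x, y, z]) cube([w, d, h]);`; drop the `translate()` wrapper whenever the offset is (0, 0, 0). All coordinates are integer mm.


translate([241, 273, 0]) cube([35, 393, 1780]);
translate([768, 273, 0]) cube([35, 393, 1780]);
translate([276, 273, 0]) cube([492, 393, 30]);
translate([276, 273, 407]) cube([492, 393, 30]);
translate([276, 273, 814]) cube([492, 393, 30]);
translate([276, 273, 1221]) cube([492, 393, 30]);
translate([276, 273, 1628]) cube([492, 393, 30]);


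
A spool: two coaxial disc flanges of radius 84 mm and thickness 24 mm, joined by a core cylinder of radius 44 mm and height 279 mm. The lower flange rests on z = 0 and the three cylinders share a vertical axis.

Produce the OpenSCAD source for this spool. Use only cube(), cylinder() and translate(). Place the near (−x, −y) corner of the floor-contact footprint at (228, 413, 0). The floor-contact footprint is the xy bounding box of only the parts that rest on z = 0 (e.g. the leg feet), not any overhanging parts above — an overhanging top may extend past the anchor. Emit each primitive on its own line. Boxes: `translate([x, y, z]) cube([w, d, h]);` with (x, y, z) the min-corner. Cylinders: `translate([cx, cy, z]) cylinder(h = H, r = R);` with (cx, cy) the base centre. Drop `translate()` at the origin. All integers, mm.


translate([312, 497, 0]) cylinder(h = 24, r = 84);
translate([312, 497, 24]) cylinder(h = 279, r = 44);
translate([312, 497, 303]) cylinder(h = 24, r = 84);


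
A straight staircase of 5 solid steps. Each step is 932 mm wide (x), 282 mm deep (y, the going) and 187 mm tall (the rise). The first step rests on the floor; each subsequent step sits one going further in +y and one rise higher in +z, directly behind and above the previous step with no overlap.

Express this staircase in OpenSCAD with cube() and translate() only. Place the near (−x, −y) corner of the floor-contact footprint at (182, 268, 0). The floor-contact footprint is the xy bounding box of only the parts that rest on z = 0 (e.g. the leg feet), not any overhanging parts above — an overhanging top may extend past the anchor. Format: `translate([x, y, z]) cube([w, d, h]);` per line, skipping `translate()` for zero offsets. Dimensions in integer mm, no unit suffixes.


translate([182, 268, 0]) cube([932, 282, 187]);
translate([182, 550, 187]) cube([932, 282, 187]);
translate([182, 832, 374]) cube([932, 282, 187]);
translate([182, 1114, 561]) cube([932, 282, 187]);
translate([182, 1396, 748]) cube([932, 282, 187]);


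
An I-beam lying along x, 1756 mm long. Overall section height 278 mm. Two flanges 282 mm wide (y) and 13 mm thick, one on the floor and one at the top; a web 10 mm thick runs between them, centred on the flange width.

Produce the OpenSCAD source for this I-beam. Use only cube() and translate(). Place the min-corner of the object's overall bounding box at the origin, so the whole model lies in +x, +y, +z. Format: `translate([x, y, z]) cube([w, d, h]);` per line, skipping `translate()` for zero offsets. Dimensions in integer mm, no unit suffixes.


cube([1756, 282, 13]);
translate([0, 136, 13]) cube([1756, 10, 252]);
translate([0, 0, 265]) cube([1756, 282, 13]);


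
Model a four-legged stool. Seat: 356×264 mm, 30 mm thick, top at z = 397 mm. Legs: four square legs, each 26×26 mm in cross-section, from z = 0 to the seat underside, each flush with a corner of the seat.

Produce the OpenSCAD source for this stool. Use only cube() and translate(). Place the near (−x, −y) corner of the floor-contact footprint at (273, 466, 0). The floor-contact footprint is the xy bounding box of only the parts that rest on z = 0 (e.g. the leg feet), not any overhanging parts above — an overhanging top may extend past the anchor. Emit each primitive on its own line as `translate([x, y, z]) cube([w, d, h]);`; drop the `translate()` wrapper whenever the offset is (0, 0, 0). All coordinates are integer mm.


translate([273, 466, 367]) cube([356, 264, 30]);
translate([273, 466, 0]) cube([26, 26, 367]);
translate([603, 466, 0]) cube([26, 26, 367]);
translate([273, 704, 0]) cube([26, 26, 367]);
translate([603, 704, 0]) cube([26, 26, 367]);


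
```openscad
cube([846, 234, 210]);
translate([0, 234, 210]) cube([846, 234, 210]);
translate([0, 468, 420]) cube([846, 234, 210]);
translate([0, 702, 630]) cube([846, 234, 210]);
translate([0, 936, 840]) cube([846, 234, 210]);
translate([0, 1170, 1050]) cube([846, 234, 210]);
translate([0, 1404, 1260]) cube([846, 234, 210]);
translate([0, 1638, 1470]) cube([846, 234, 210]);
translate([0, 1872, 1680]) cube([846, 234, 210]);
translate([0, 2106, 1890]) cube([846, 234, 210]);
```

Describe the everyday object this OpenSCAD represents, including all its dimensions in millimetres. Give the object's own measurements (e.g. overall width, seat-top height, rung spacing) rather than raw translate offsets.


A straight staircase of 10 solid steps. Each step is 846 mm wide (x), 234 mm deep (y, the going) and 210 mm tall (the rise). The first step rests on the floor; each subsequent step sits one going further in +y and one rise higher in +z, directly behind and above the previous step with no overlap.


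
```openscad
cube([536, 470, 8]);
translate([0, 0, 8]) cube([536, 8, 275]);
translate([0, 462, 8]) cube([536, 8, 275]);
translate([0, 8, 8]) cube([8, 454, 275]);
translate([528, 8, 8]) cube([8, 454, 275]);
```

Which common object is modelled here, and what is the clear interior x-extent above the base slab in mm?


An open box. The internal width is 520 mm.

A 536×470 base slab with four walls standing on it — an open box. The base is 536 mm wide and the walls are 8 mm thick, so the internal width is 536 − 2 × 8 = 520 mm.


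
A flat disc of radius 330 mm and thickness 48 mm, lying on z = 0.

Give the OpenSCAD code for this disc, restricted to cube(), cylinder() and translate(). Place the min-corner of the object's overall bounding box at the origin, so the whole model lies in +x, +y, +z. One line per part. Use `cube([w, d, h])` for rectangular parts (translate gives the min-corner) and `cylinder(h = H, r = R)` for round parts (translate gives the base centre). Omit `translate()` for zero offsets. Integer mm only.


translate([330, 330, 0]) cylinder(h = 48, r = 330);


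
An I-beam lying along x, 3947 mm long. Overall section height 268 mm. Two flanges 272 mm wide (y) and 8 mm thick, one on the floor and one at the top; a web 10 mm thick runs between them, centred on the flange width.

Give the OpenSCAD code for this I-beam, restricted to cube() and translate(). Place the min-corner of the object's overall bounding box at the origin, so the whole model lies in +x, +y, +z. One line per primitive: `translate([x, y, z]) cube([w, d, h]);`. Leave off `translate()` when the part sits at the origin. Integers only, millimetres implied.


cube([3947, 272, 8]);
translate([0, 131, 8]) cube([3947, 10, 252]);
translate([0, 0, 260]) cube([3947, 272, 8]);


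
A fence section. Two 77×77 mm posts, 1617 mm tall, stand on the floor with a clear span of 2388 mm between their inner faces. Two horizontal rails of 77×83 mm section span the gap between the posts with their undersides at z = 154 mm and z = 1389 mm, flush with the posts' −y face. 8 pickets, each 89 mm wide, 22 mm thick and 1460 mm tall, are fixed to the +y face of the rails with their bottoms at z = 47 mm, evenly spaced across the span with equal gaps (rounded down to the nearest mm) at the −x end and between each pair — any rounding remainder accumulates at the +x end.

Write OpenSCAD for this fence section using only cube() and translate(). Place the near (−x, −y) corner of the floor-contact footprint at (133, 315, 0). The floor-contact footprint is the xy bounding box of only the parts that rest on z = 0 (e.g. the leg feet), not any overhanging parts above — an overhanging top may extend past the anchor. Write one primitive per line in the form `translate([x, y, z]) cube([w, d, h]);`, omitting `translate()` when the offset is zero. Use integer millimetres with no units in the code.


translate([133, 315, 0]) cube([77, 77, 1617]);
translate([2598, 315, 0]) cube([77, 77, 1617]);
translate([210, 315, 154]) cube([2388, 77, 83]);
translate([210, 315, 1389]) cube([2388, 77, 83]);
translate([396, 392, 47]) cube([89, 22, 1460]);
translate([671, 392, 47]) cube([89, 22, 1460]);
translate([946, 392, 47]) cube([89, 22, 1460]);
translate([1221, 392, 47]) cube([89, 22, 1460]);
translate([1496, 392, 47]) cube([89, 22, 1460]);
translate([1771, 392, 47]) cube([89, 22, 1460]);
translate([2046, 392, 47]) cube([89, 22, 1460]);
translate([2321, 392, 47]) cube([89, 22, 1460]);


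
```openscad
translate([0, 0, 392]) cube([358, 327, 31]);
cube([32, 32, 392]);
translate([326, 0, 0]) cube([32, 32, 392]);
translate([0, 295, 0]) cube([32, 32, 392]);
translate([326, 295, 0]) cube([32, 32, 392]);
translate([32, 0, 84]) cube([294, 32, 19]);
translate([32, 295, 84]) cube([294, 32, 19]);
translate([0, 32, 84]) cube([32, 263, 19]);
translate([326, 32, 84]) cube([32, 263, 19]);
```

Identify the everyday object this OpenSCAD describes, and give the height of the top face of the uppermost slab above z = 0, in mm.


A stool. The seat height is 423 mm.

A 358×327×31 slab at z = 392 on four corner posts — a stool. The seat top is 392 + 31 = 423 mm.


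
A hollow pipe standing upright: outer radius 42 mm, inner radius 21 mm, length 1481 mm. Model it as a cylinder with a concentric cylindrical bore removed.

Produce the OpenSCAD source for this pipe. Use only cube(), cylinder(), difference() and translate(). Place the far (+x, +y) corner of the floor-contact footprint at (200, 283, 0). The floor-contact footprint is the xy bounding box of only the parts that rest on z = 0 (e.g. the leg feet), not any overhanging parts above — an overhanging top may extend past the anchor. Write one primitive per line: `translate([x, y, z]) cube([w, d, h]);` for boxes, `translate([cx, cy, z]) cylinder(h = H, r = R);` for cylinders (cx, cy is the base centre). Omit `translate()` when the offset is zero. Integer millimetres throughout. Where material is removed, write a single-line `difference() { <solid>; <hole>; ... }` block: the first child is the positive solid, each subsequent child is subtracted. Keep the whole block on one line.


difference() { translate([158, 241, 0]) cylinder(h = 1481, r = 42); translate([158, 241, 0]) cylinder(h = 1481, r = 21); }


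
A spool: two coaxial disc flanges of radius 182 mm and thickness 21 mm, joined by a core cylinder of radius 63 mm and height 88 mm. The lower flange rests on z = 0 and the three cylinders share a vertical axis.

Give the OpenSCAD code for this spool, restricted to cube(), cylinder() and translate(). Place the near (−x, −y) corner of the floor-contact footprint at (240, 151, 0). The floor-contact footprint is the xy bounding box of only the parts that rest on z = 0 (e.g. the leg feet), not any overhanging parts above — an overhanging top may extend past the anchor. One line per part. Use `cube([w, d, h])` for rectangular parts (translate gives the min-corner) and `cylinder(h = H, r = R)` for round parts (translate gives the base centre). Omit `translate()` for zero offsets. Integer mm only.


translate([422, 333, 0]) cylinder(h = 21, r = 182);
translate([422, 333, 21]) cylinder(h = 88, r = 63);
translate([422, 333, 109]) cylinder(h = 21, r = 182);


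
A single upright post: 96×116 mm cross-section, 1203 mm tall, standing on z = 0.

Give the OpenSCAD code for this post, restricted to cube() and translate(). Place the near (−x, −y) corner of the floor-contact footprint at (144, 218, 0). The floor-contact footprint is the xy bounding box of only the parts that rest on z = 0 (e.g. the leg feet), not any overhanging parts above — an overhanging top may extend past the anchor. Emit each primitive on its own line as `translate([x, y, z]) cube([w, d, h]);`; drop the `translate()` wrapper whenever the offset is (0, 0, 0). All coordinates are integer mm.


translate([144, 218, 0]) cube([96, 116, 1203]);


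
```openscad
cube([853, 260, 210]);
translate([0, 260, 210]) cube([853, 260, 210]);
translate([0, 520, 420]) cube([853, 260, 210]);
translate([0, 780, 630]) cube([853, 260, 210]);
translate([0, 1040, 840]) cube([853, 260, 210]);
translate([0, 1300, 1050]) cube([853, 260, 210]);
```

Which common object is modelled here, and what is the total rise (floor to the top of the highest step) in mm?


A staircase. The total rise is 1260 mm.

6 identical blocks, each offset up and back from the previous — a staircase. Each step is 210 mm tall and there are 6 of them, so the total rise is 6 × 210 = 1260 mm.


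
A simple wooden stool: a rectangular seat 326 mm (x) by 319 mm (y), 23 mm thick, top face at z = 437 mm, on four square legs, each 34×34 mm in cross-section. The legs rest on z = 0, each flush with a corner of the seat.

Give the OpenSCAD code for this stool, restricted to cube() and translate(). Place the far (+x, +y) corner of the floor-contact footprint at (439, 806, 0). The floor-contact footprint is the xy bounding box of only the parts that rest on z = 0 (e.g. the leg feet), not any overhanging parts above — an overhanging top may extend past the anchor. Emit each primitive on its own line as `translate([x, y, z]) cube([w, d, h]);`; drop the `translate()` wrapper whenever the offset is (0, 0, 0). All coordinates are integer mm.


translate([113, 487, 414]) cube([326, 319, 23]);
translate([113, 487, 0]) cube([34, 34, 414]);
translate([405, 487, 0]) cube([34, 34, 414]);
translate([113, 772, 0]) cube([34, 34, 414]);
translate([405, 772, 0]) cube([34, 34, 414]);


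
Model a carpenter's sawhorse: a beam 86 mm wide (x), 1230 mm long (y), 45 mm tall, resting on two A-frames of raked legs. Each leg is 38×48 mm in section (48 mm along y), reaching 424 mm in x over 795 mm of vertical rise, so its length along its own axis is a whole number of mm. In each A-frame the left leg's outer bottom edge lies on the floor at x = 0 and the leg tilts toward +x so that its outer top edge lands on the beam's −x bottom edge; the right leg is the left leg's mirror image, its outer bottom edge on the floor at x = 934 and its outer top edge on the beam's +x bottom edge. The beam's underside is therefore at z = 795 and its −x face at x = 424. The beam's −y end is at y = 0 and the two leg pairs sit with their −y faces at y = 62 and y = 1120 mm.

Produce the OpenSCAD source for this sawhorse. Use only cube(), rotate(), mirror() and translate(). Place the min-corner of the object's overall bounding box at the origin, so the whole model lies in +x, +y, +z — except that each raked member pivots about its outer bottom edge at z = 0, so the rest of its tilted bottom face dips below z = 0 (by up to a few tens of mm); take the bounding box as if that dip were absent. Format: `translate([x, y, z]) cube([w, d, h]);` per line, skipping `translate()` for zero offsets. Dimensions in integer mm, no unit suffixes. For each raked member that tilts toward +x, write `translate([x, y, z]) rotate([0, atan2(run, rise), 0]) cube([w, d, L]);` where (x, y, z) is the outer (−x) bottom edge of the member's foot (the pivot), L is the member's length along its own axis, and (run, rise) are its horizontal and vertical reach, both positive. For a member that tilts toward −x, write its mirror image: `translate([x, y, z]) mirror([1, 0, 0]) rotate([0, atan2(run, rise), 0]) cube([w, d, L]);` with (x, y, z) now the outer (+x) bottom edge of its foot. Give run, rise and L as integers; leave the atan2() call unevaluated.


// leg length = √(424² + 795²) = 901
// right-leg outer foot x = 2·424 + 86 = 934
// beam min-corner = (424, 0, 795)
translate([424, 0, 795]) cube([86, 1230, 45]);
translate([0, 62, 0]) rotate([0, atan2(424, 795), 0]) cube([38, 48, 901]);
translate([934, 62, 0]) mirror([1, 0, 0]) rotate([0, atan2(424, 795), 0]) cube([38, 48, 901]);
translate([0, 1120, 0]) rotate([0, atan2(424, 795), 0]) cube([38, 48, 901]);
translate([934, 1120, 0]) mirror([1, 0, 0]) rotate([0, atan2(424, 795), 0]) cube([38, 48, 901]);


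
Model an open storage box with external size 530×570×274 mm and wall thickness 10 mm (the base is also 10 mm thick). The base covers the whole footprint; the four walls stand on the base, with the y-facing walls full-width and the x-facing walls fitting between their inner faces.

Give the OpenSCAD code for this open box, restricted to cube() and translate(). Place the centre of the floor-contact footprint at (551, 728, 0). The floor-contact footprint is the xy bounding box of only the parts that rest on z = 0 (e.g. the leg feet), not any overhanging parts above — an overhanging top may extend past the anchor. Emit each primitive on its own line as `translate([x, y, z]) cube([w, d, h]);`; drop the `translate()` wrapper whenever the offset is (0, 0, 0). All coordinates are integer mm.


translate([286, 443, 0]) cube([530, 570, 10]);
translate([286, 443, 10]) cube([530, 10, 264]);
translate([286, 1003, 10]) cube([530, 10, 264]);
translate([286, 453, 10]) cube([10, 550, 264]);
translate([806, 453, 10]) cube([10, 550, 264]);


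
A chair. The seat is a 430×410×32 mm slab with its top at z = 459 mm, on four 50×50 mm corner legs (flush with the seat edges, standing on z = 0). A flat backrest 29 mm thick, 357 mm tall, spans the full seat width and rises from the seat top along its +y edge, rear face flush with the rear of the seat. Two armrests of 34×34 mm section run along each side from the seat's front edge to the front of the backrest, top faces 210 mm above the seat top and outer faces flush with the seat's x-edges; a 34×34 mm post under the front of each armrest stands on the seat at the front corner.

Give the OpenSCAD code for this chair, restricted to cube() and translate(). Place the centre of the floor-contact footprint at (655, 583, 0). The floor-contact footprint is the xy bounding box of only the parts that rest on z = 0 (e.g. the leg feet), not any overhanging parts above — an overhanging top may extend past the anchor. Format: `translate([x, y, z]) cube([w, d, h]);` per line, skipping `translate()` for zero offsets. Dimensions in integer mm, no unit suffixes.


translate([440, 378, 427]) cube([430, 410, 32]);
translate([440, 378, 0]) cube([50, 50, 427]);
translate([820, 378, 0]) cube([50, 50, 427]);
translate([440, 738, 0]) cube([50, 50, 427]);
translate([820, 738, 0]) cube([50, 50, 427]);
translate([440, 759, 459]) cube([430, 29, 357]);
translate([440, 378, 635]) cube([34, 381, 34]);
translate([836, 378, 635]) cube([34, 381, 34]);
translate([440, 378, 459]) cube([34, 34, 176]);
translate([836, 378, 459]) cube([34, 34, 176]);


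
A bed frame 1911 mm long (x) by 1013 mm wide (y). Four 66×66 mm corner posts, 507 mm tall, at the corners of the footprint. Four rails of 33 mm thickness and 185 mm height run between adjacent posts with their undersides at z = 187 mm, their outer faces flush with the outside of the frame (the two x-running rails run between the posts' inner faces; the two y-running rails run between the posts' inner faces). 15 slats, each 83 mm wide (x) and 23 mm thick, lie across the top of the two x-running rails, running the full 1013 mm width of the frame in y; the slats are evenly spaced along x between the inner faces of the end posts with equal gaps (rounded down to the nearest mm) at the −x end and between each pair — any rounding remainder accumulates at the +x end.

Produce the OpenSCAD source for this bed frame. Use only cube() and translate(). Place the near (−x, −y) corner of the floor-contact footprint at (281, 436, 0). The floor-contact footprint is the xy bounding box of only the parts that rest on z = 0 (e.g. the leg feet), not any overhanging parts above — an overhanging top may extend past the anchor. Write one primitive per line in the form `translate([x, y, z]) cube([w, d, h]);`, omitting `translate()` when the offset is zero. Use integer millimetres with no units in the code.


translate([281, 436, 0]) cube([66, 66, 507]);
translate([281, 1383, 0]) cube([66, 66, 507]);
translate([2126, 436, 0]) cube([66, 66, 507]);
translate([2126, 1383, 0]) cube([66, 66, 507]);
translate([347, 436, 187]) cube([1779, 33, 185]);
translate([347, 1416, 187]) cube([1779, 33, 185]);
translate([281, 502, 187]) cube([33, 881, 185]);
translate([2159, 502, 187]) cube([33, 881, 185]);
translate([380, 436, 372]) cube([83, 1013, 23]);
translate([496, 436, 372]) cube([83, 1013, 23]);
translate([612, 436, 372]) cube([83, 1013, 23]);
translate([728, 436, 372]) cube([83, 1013, 23]);
translate([844, 436, 372]) cube([83, 1013, 23]);
translate([960, 436, 372]) cube([83, 1013, 23]);
translate([1076, 436, 372]) cube([83, 1013, 23]);
translate([1192, 436, 372]) cube([83, 1013, 23]);
translate([1308, 436, 372]) cube([83, 1013, 23]);
translate([1424, 436, 372]) cube([83, 1013, 23]);
translate([1540, 436, 372]) cube([83, 1013, 23]);
translate([1656, 436, 372]) cube([83, 1013, 23]);
translate([1772, 436, 372]) cube([83, 1013, 23]);
translate([1888, 436, 372]) cube([83, 1013, 23]);
translate([2004, 436, 372]) cube([83, 1013, 23]);


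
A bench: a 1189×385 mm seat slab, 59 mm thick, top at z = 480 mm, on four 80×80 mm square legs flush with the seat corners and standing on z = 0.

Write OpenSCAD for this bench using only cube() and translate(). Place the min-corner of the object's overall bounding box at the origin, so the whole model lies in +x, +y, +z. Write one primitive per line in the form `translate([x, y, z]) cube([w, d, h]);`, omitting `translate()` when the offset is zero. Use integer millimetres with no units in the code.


// leg_h = 480 − 59 = 421
translate([0, 0, 421]) cube([1189, 385, 59]);
cube([80, 80, 421]);
translate([0, 305, 0]) cube([80, 80, 421]);
translate([1109, 0, 0]) cube([80, 80, 421]);
translate([1109, 305, 0]) cube([80, 80, 421]);


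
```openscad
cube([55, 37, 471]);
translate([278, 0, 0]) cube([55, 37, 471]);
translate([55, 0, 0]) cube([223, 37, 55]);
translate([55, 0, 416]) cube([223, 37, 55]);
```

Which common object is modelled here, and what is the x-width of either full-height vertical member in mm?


A picture frame. The border width is 55 mm.

Four thin pieces enclosing a rectangular opening — a picture frame. The two full-height stiles are 471 mm tall; the top rail sits at z = 416 and is 55 mm tall, so the border above the opening is 471 − 416 = 55 mm, matching the stile x-width.


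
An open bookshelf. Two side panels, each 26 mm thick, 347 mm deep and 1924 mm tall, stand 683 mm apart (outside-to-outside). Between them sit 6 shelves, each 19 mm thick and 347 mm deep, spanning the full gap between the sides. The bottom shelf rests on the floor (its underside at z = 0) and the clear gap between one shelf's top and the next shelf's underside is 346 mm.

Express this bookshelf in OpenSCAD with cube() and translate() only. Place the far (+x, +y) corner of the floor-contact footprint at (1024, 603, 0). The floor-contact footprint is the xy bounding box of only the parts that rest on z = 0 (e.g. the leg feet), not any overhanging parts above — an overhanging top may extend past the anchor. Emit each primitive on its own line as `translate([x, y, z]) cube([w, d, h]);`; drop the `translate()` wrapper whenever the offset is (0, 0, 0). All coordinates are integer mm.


translate([341, 256, 0]) cube([26, 347, 1924]);
translate([998, 256, 0]) cube([26, 347, 1924]);
translate([367, 256, 0]) cube([631, 347, 19]);
translate([367, 256, 365]) cube([631, 347, 19]);
translate([367, 256, 730]) cube([631, 347, 19]);
translate([367, 256, 1095]) cube([631, 347, 19]);
translate([367, 256, 1460]) cube([631, 347, 19]);
translate([367, 256, 1825]) cube([631, 347, 19]);


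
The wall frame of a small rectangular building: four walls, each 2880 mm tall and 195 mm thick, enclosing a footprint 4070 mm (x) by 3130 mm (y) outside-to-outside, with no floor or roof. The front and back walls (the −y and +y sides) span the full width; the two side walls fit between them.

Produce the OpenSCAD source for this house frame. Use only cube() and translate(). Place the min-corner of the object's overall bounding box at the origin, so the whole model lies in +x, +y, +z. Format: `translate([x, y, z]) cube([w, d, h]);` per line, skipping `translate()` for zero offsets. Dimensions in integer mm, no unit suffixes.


cube([4070, 195, 2880]);
translate([0, 2935, 0]) cube([4070, 195, 2880]);
translate([0, 195, 0]) cube([195, 2740, 2880]);
translate([3875, 195, 0]) cube([195, 2740, 2880]);


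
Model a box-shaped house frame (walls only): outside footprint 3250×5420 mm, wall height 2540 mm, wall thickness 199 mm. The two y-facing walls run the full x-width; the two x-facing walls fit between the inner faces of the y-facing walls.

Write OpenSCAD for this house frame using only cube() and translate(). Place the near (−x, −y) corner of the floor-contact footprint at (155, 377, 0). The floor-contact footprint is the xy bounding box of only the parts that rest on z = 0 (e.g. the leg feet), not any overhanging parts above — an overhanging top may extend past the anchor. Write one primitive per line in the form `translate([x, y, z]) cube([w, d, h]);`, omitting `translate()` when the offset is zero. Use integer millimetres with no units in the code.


translate([155, 377, 0]) cube([3250, 199, 2540]);
translate([155, 5598, 0]) cube([3250, 199, 2540]);
translate([155, 576, 0]) cube([199, 5022, 2540]);
translate([3206, 576, 0]) cube([199, 5022, 2540]);


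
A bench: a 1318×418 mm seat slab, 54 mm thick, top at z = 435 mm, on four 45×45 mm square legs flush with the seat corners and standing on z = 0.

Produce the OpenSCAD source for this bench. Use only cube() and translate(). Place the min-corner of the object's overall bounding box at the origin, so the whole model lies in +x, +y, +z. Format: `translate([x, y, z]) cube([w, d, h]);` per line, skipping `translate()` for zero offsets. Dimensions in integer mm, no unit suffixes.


translate([0, 0, 381]) cube([1318, 418, 54]);
cube([45, 45, 381]);
translate([0, 373, 0]) cube([45, 45, 381]);
translate([1273, 0, 0]) cube([45, 45, 381]);
translate([1273, 373, 0]) cube([45, 45, 381]);


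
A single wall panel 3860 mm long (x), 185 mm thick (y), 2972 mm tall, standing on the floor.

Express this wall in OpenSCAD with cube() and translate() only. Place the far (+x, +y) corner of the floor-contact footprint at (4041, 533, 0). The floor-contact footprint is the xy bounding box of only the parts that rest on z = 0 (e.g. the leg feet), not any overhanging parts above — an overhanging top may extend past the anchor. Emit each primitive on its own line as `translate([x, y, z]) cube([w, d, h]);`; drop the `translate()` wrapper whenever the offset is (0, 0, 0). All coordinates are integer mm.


translate([181, 348, 0]) cube([3860, 185, 2972]);


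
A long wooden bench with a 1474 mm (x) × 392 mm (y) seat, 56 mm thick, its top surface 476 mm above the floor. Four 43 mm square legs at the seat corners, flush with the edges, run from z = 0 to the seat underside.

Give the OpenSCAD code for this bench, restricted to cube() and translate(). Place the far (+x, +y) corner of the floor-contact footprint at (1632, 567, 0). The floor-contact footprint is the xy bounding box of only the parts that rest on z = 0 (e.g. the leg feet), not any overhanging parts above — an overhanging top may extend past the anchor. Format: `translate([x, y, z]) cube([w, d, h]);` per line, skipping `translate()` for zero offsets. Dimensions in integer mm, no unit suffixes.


translate([158, 175, 420]) cube([1474, 392, 56]);
translate([158, 175, 0]) cube([43, 43, 420]);
translate([158, 524, 0]) cube([43, 43, 420]);
translate([1589, 175, 0]) cube([43, 43, 420]);
translate([1589, 524, 0]) cube([43, 43, 420]);


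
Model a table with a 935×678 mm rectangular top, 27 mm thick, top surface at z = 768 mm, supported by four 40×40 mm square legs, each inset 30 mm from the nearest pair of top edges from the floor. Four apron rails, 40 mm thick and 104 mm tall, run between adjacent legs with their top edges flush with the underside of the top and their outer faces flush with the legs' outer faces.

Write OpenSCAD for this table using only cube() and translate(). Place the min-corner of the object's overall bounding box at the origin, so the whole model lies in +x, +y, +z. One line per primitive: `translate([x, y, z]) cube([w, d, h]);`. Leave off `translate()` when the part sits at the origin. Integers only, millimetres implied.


// leg_h = 768 - 27 = 741
// apron z = 741 - 104 = 637
translate([0, 0, 741]) cube([935, 678, 27]);
translate([30, 30, 0]) cube([40, 40, 741]);
translate([865, 30, 0]) cube([40, 40, 741]);
translate([30, 608, 0]) cube([40, 40, 741]);
translate([865, 608, 0]) cube([40, 40, 741]);
translate([70, 30, 637]) cube([795, 40, 104]);
translate([70, 608, 637]) cube([795, 40, 104]);
translate([30, 70, 637]) cube([40, 538, 104]);
translate([865, 70, 637]) cube([40, 538, 104]);
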